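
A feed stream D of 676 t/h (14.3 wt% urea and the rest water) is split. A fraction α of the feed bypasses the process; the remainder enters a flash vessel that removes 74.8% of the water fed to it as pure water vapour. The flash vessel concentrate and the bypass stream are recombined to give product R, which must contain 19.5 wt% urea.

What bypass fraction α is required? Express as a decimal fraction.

All 676×0.143 = 96.668 t/h of urea reaches R, so R = 96.668/0.195 = 495.73 t/h and vapour = 180.27 t/h.
The evaporator receives (1−α)·676 of feed at 0.857 water and removes 0.748 of that water:
0.748×0.857×(1−α)×676 = 180.27
(1−α) = 180.27/433.34 = 0.4160;  α = 0.5840.

0.584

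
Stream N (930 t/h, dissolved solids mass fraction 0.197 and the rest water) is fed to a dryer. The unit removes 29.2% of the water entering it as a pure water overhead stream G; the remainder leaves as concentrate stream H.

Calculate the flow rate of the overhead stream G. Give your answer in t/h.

218.1 t/h

water entering = 930×0.803 = 746.79 t/h; overhead removed = 0.292×746.79 = 218.06 t/h.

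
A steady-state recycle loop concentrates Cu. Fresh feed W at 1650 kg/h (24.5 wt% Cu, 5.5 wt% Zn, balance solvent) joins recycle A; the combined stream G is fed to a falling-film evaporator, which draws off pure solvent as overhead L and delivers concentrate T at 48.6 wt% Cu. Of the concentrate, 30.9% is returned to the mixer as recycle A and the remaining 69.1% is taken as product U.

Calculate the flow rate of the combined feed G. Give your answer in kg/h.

2022 kg/h

Overall Cu balance (none leaves overhead): Cu in fresh feed = Cu in product, i.e. 1650×0.245 = (1−0.309)·T·0.486.
T = 404.25/(0.486×0.691) = 1203.7 kg/h.
Recycle A = 0.309×1203.7 = 371.96 kg/h.
Combined feed G = 1650 + 371.96 = 2022 kg/h.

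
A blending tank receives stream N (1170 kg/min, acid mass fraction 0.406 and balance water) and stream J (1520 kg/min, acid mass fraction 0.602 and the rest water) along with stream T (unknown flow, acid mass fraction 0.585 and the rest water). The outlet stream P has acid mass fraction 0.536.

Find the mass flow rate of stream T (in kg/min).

Let T be the unknown flow. Total out = 2690 + T.
acid balance: 1390.1 + 0.585·T = 0.536·(2690 + T)
(0.585 − 0.536)·T = 0.536×2690 − 1390.1 = 51.78
T = 51.78 / 0.049 = 1056.7 kg/min

1057 kg/min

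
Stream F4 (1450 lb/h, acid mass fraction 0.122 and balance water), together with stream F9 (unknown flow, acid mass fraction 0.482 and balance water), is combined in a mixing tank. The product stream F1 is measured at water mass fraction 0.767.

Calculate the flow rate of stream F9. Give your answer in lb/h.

646.4 lb/h

Let F9 be the unknown flow. Total out = 1450 + F9.
water balance: 1273.1 + 0.518·F9 = 0.767·(1450 + F9)
(0.518 − 0.767)·F9 = 0.767×1450 − 1273.1 = -160.95
F9 = -160.95 / -0.249 = 646.39 lb/h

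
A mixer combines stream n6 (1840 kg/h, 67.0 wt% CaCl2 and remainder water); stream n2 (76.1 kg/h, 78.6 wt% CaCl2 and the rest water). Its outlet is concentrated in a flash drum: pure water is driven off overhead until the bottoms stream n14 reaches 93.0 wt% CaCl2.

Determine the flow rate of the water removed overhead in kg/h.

526.2 kg/h

CaCl2 entering = 1840×0.670 + 76.1×0.786 = 1292.6 kg/h.
All CaCl2 reports to n14, so n14 = 1292.6/0.930 = 1389.9 kg/h.
Total feed = 1916.1 kg/h; overhead = 1916.1 − 1389.9 = 526.19 kg/h.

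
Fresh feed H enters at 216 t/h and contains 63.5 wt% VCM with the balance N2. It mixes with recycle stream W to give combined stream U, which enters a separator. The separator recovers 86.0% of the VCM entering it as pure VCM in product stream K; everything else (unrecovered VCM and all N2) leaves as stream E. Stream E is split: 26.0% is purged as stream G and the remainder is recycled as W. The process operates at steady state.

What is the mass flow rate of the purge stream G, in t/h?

N2 enters only via H and leaves only via the purge: 216×0.365 = 0.260×(N2 in E), and the separator passes all N2, so N2 in U = N2 in E = 303.23 t/h.
VCM in U: m_A = 216×0.635 + (1−0.260)·(1−0.860)·m_A, so m_A = 137.16/0.8964 = 153.01 t/h.
E = (1−0.860)×153.01 + 303.23 = 324.65 t/h.
Purge G = 0.260×324.65 = 84.41 t/h.

84.41 t/h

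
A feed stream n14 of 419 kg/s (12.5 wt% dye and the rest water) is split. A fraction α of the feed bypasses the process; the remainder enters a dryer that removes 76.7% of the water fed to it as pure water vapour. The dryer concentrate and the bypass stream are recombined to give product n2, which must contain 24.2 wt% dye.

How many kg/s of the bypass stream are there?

All 419×0.125 = 52.375 kg/s of dye reaches n2, so n2 = 52.375/0.242 = 216.43 kg/s and vapour = 202.57 kg/s.
The evaporator receives (1−α)·419 of feed at 0.875 water and removes 0.767 of that water:
0.767×0.875×(1−α)×419 = 202.57
(1−α) = 202.57/281.2 = 0.7204;  α = 0.2796.
Bypass flow = 0.2796×419 = 117.16 kg/s.

117.2 kg/s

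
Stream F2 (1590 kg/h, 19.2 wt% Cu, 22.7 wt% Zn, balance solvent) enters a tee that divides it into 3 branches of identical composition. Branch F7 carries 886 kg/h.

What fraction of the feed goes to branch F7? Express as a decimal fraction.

Fraction to F7 = 886/1590 = 0.5572.

0.557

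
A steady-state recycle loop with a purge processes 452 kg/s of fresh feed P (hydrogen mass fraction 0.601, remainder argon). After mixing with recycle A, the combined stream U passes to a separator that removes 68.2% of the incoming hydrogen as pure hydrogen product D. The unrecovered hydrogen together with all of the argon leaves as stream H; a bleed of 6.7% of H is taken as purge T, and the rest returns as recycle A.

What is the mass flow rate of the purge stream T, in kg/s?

argon enters only via P and leaves only via the purge: 452×0.399 = 0.067×(argon in H), and the separator passes all argon, so argon in U = argon in H = 2691.8 kg/s.
hydrogen in U: m_A = 452×0.601 + (1−0.067)·(1−0.682)·m_A, so m_A = 271.65/0.7033 = 386.25 kg/s.
H = (1−0.682)×386.25 + 2691.8 = 2814.6 kg/s.
Purge T = 0.067×2814.6 = 188.58 kg/s.

188.6 kg/s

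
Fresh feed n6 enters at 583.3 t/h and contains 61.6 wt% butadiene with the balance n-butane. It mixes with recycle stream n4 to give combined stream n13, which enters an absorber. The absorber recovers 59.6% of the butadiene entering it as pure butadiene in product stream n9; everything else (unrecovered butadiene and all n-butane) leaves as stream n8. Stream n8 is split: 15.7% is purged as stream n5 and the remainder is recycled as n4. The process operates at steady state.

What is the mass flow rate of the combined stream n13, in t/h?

1972 t/h

n-butane enters only via n6 and leaves only via the purge: 583.3×0.384 = 0.157×(n-butane in n8), and the absorber passes all n-butane, so n-butane in n13 = n-butane in n8 = 1426.7 t/h.
butadiene in n13: m_A = 583.3×0.616 + (1−0.157)·(1−0.596)·m_A, so m_A = 359.31/0.6594 = 544.89 t/h.
n13 = 544.89 + 1426.7 = 1971.6 t/h.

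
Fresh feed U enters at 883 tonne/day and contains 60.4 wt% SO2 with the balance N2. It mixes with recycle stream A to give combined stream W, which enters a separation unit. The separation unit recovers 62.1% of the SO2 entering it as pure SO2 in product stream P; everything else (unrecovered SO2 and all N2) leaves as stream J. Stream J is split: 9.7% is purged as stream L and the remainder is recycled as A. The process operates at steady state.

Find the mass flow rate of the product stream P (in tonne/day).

503.5 tonne/day

SO2 in W: m_A = 883×0.604 + (1−0.097)·(1−0.621)·m_A, so m_A = 533.33/0.6578 = 810.83 tonne/day.
Product P = 0.621×810.83 = 503.52 tonne/day.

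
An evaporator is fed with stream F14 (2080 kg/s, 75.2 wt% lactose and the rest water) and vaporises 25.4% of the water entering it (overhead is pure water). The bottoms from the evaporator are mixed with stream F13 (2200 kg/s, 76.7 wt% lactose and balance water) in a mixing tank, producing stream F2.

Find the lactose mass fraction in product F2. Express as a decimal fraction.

0.7837

Vapour removed = 0.254×0.248×2080 = 131.02 kg/s; concentrate = 1949 kg/s.
lactose reaching the mixer = 1564.2 (from concentrate) + 2200×0.767 = 3251.6 kg/s.
Product flow = 1949 + 2200 = 4149 kg/s; lactose fraction = 0.7837.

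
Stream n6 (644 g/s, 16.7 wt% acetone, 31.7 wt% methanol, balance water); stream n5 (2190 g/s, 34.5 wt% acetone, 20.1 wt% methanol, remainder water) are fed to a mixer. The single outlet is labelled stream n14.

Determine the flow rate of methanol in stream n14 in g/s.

methanol out = methanol in = 644×0.317 + 2190×0.201 = 644.34 g/s.

644.3 g/s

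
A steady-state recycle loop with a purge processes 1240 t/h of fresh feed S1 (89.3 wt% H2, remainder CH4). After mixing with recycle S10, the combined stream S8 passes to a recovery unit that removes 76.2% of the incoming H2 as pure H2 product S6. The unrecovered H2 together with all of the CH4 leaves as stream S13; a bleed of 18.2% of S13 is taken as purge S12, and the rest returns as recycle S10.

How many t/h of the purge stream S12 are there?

CH4 enters only via S1 and leaves only via the purge: 1240×0.107 = 0.182×(CH4 in S13), and the recovery unit passes all CH4, so CH4 in S8 = CH4 in S13 = 729.01 t/h.
H2 in S8: m_A = 1240×0.893 + (1−0.182)·(1−0.762)·m_A, so m_A = 1107.3/0.8053 = 1375 t/h.
S13 = (1−0.762)×1375 + 729.01 = 1056.3 t/h.
Purge S12 = 0.182×1056.3 = 192.24 t/h.

192.2 t/h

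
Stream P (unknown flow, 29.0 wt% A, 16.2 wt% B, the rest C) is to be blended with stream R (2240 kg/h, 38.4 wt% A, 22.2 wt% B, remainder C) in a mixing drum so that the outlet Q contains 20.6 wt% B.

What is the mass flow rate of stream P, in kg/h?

Let P be the unknown flow. Total out = 2240 + P.
B balance: 497.28 + 0.162·P = 0.206·(2240 + P)
(0.162 − 0.206)·P = 0.206×2240 − 497.28 = -35.84
P = -35.84 / -0.044 = 814.55 kg/h

814.5 kg/h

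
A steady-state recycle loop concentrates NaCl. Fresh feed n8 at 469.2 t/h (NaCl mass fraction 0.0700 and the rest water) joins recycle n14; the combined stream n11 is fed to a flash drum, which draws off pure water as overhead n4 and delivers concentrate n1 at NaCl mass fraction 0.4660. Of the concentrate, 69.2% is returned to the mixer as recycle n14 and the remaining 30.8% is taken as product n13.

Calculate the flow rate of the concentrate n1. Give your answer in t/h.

Overall NaCl balance (none leaves overhead): NaCl in fresh feed = NaCl in product, i.e. 469.2×0.070 = (1−0.692)·n1·0.466.
n1 = 32.844/(0.466×0.308) = 228.83 t/h.

228.8 t/h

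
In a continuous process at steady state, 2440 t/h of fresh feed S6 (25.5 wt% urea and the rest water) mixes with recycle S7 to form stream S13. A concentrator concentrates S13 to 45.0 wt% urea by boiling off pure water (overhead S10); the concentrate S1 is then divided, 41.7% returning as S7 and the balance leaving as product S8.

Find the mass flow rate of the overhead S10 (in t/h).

1057 t/h

Overall urea balance (none leaves overhead): urea in fresh feed = urea in product, i.e. 2440×0.255 = (1−0.417)·S1·0.450.
S1 = 622.2/(0.450×0.583) = 2371.6 t/h.
Recycle S7 = 0.417×2371.6 = 988.97 t/h.
Combined feed S13 = 2440 + 988.97 = 3429 t/h.
Overhead S10 = S13 − S1 = 3429 − 2371.6 = 1057.3 t/h.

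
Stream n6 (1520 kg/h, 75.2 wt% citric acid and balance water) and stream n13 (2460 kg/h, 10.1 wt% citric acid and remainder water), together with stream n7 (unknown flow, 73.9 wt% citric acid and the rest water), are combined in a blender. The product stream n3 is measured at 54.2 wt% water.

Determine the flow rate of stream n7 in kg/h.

Let n7 be the unknown flow. Total out = 3980 + n7.
water balance: 2588.5 + 0.261·n7 = 0.542·(3980 + n7)
(0.261 − 0.542)·n7 = 0.542×3980 − 2588.5 = -431.34
n7 = -431.34 / -0.281 = 1535 kg/h

1535 kg/h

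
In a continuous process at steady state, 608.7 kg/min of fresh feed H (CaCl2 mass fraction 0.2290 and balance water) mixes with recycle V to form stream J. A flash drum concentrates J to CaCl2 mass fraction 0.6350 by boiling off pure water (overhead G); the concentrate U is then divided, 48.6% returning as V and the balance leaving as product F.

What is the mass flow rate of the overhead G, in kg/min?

389.2 kg/min

Overall CaCl2 balance (none leaves overhead): CaCl2 in fresh feed = CaCl2 in product, i.e. 608.7×0.229 = (1−0.486)·U·0.635.
U = 139.39/(0.635×0.514) = 427.07 kg/min.
Recycle V = 0.486×427.07 = 207.56 kg/min.
Combined feed J = 608.7 + 207.56 = 816.26 kg/min.
Overhead G = J − U = 816.26 − 427.07 = 389.18 kg/min.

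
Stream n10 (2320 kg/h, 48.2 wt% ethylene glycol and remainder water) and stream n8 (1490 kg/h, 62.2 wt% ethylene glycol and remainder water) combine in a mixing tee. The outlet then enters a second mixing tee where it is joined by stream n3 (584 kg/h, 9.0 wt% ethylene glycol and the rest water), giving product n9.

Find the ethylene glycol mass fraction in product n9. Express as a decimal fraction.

0.4774

Overall, product flow = 4394 kg/h.
ethylene glycol in = 2320×0.482 + 1490×0.622 + 584×0.090 = 2097.6 kg/h.
ethylene glycol fraction in n9 = 0.4774.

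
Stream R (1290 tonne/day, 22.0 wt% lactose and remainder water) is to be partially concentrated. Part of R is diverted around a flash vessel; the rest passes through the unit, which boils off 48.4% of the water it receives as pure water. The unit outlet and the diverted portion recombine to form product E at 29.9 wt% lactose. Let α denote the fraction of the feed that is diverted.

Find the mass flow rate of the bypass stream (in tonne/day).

All 1290×0.220 = 283.8 tonne/day of lactose reaches E, so E = 283.8/0.299 = 949.16 tonne/day and vapour = 340.84 tonne/day.
The evaporator receives (1−α)·1290 of feed at 0.780 water and removes 0.484 of that water:
0.484×0.780×(1−α)×1290 = 340.84
(1−α) = 340.84/487 = 0.6999;  α = 0.3001.
Bypass flow = 0.3001×1290 = 387.17 tonne/day.

387.2 tonne/day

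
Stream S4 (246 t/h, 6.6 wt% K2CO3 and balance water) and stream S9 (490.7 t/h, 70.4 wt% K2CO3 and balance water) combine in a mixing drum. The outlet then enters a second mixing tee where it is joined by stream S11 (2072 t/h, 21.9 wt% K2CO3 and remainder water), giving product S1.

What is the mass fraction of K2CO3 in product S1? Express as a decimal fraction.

Overall, product flow = 2808.7 t/h.
K2CO3 in = 246×0.066 + 490.7×0.704 + 2072×0.219 = 815.46 t/h.
K2CO3 fraction in S1 = 0.2903.

0.2903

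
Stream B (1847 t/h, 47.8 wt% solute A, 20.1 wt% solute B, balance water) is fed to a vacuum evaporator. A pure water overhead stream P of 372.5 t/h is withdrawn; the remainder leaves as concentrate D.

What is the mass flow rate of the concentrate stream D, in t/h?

1474 t/h

Concentrate = 1847 − 372.5 = 1474.5 t/h.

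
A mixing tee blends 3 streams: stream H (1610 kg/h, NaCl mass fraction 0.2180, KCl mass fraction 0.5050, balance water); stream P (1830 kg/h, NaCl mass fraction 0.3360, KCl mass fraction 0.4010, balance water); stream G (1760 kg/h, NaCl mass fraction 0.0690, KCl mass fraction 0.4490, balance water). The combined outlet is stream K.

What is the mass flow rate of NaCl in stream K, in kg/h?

1087 kg/h

NaCl out = NaCl in = 1610×0.218 + 1830×0.336 + 1760×0.069 = 1087.3 kg/h.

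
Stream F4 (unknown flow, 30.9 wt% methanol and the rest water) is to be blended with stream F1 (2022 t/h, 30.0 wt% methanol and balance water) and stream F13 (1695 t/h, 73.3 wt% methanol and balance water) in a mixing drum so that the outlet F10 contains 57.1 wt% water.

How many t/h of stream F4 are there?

2120 t/h

Let F4 be the unknown flow. Total out = 3717 + F4.
water balance: 1868 + 0.691·F4 = 0.571·(3717 + F4)
(0.691 − 0.571)·F4 = 0.571×3717 − 1868 = 254.44
F4 = 254.44 / 0.120 = 2120.3 t/h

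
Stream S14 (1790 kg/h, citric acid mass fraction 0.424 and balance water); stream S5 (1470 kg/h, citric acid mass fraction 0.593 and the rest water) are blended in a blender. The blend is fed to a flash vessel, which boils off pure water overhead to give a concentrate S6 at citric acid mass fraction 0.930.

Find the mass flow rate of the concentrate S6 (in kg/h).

1753 kg/h

citric acid entering = 1790×0.424 + 1470×0.593 = 1630.7 kg/h.
All citric acid reports to S6, so S6 = 1630.7/0.930 = 1753.4 kg/h.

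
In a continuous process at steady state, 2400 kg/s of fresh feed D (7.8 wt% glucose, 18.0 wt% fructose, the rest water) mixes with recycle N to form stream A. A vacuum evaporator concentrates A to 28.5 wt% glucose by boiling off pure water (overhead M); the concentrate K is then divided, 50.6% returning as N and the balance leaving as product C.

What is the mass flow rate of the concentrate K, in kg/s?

Overall glucose balance (none leaves overhead): glucose in fresh feed = glucose in product, i.e. 2400×0.078 = (1−0.506)·K·0.285.
K = 187.2/(0.285×0.494) = 1329.6 kg/s.

1330 kg/s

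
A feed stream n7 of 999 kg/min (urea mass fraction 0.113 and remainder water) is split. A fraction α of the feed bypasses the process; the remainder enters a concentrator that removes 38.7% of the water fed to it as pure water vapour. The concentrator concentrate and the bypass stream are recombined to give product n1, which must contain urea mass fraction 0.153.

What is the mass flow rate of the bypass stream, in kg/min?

238.1 kg/min

All 999×0.113 = 112.89 kg/min of urea reaches n1, so n1 = 112.89/0.153 = 737.82 kg/min and vapour = 261.18 kg/min.
The evaporator receives (1−α)·999 of feed at 0.887 water and removes 0.387 of that water:
0.387×0.887×(1−α)×999 = 261.18
(1−α) = 261.18/342.93 = 0.7616;  α = 0.2384.
Bypass flow = 0.2384×999 = 238.15 kg/min.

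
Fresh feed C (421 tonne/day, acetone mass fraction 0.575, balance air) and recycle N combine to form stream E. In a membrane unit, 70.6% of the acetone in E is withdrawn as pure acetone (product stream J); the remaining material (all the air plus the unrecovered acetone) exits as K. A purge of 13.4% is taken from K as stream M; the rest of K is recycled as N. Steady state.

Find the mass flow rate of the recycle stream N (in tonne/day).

1239 tonne/day

air enters only via C and leaves only via the purge: 421×0.425 = 0.134×(air in K), and the membrane unit passes all air, so air in E = air in K = 1335.3 tonne/day.
acetone in E: m_A = 421×0.575 + (1−0.134)·(1−0.706)·m_A, so m_A = 242.07/0.7454 = 324.76 tonne/day.
K = (1−0.706)×324.76 + 1335.3 = 1430.7 tonne/day.
Recycle N = (1−0.134)×1430.7 = 1239 tonne/day.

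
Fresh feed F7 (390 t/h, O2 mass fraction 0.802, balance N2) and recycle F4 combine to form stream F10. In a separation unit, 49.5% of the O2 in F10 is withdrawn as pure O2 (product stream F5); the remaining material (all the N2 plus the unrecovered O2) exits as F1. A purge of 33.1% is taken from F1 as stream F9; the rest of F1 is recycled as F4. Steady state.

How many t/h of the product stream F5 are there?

233.8 t/h

O2 in F10: m_A = 390×0.802 + (1−0.331)·(1−0.495)·m_A, so m_A = 312.78/0.6622 = 472.37 t/h.
Product F5 = 0.495×472.37 = 233.82 t/h.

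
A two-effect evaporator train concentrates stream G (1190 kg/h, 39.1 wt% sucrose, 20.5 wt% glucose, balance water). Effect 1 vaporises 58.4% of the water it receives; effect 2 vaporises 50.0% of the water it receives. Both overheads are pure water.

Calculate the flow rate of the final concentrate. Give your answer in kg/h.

809.2 kg/h

water in feed = 1190×0.404 = 480.76 kg/h.
After stage 1: water left = (1−0.584)×480.76 = 200; stream total = 909.24 kg/h.
After stage 2: water left = (1−0.500)×200 = 99.998; final concentrate = 809.24 kg/h.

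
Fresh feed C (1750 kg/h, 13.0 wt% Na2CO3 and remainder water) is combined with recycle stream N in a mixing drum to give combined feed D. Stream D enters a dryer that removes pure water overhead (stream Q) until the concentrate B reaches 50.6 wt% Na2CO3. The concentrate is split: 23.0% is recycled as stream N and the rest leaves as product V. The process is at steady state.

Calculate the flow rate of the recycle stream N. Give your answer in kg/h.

134.3 kg/h

Overall Na2CO3 balance (none leaves overhead): Na2CO3 in fresh feed = Na2CO3 in product, i.e. 1750×0.130 = (1−0.230)·B·0.506.
B = 227.5/(0.506×0.770) = 583.9 kg/h.
Recycle N = 0.230×583.9 = 134.3 kg/h.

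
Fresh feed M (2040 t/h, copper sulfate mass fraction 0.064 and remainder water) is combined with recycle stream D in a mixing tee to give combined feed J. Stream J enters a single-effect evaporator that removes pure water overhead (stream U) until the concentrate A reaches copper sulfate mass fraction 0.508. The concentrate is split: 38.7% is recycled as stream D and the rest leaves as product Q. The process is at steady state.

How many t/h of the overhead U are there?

Overall copper sulfate balance (none leaves overhead): copper sulfate in fresh feed = copper sulfate in product, i.e. 2040×0.064 = (1−0.387)·A·0.508.
A = 130.56/(0.508×0.613) = 419.26 t/h.
Recycle D = 0.387×419.26 = 162.25 t/h.
Combined feed J = 2040 + 162.25 = 2202.3 t/h.
Overhead U = J − A = 2202.3 − 419.26 = 1783 t/h.

1783 t/h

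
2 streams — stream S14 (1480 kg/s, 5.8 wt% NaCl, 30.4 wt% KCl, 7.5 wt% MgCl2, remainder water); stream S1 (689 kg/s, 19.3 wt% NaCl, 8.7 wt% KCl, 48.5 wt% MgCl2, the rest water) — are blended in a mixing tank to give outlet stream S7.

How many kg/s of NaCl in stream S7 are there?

NaCl out = NaCl in = 1480×0.058 + 689×0.193 = 218.82 kg/s.

218.8 kg/s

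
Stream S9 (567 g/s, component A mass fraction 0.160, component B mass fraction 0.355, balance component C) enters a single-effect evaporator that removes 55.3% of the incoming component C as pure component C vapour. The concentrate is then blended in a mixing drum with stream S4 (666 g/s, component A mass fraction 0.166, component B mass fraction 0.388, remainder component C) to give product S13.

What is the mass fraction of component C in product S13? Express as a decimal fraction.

0.389

Vapour removed = 0.553×0.485×567 = 152.07 g/s; concentrate = 414.93 g/s.
component C reaching the mixer = 122.92 (from concentrate) + 666×0.446 = 419.96 g/s.
Product flow = 414.93 + 666 = 1080.9 g/s; component C fraction = 0.389.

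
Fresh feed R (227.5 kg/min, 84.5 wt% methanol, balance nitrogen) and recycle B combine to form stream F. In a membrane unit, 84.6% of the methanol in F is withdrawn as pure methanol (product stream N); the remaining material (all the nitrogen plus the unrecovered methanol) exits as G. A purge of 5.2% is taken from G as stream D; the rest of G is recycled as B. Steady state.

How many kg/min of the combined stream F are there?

nitrogen enters only via R and leaves only via the purge: 227.5×0.155 = 0.052×(nitrogen in G), and the membrane unit passes all nitrogen, so nitrogen in F = nitrogen in G = 678.13 kg/min.
methanol in F: m_A = 227.5×0.845 + (1−0.052)·(1−0.846)·m_A, so m_A = 192.24/0.8540 = 225.1 kg/min.
F = 225.1 + 678.13 = 903.23 kg/min.

903.2 kg/min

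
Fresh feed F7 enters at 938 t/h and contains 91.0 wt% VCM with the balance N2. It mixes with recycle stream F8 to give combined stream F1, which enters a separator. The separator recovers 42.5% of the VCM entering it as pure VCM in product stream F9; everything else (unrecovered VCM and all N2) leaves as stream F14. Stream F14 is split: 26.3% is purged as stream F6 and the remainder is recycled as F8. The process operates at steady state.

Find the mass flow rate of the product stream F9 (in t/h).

629.6 t/h

VCM in F1: m_A = 938×0.910 + (1−0.263)·(1−0.425)·m_A, so m_A = 853.58/0.5762 = 1481.3 t/h.
Product F9 = 0.425×1481.3 = 629.57 t/h.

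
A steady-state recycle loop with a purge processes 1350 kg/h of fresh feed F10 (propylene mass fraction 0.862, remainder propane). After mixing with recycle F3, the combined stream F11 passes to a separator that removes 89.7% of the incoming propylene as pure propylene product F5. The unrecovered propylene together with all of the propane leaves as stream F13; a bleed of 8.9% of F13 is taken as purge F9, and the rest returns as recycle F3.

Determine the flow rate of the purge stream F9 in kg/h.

198.1 kg/h

propane enters only via F10 and leaves only via the purge: 1350×0.138 = 0.089×(propane in F13), and the separator passes all propane, so propane in F11 = propane in F13 = 2093.3 kg/h.
propylene in F11: m_A = 1350×0.862 + (1−0.089)·(1−0.897)·m_A, so m_A = 1163.7/0.9062 = 1284.2 kg/h.
F13 = (1−0.897)×1284.2 + 2093.3 = 2225.5 kg/h.
Purge F9 = 0.089×2225.5 = 198.07 kg/h.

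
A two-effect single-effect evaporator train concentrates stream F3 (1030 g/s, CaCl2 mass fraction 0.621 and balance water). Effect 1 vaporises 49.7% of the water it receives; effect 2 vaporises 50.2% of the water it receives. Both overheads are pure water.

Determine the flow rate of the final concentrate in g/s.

737.4 g/s

water in feed = 1030×0.379 = 390.37 g/s.
After stage 1: water left = (1−0.497)×390.37 = 196.36; stream total = 835.99 g/s.
After stage 2: water left = (1−0.502)×196.36 = 97.785; final concentrate = 737.42 g/s.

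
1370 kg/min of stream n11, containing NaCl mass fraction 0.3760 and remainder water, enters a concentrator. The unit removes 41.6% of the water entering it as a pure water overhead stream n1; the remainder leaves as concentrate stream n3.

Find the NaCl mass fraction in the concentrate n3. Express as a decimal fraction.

0.5078

NaCl is not removed: 1370×0.376 = 515.12 kg/min of NaCl enters n3.
water entering = 1370×0.624 = 854.88 kg/min; overhead removed = 0.416×854.88 = 355.63 kg/min.
Concentrate = 1370 − 355.63 = 1014.4 kg/min.
Mass fraction = 515.12/1014.4 = 0.5078.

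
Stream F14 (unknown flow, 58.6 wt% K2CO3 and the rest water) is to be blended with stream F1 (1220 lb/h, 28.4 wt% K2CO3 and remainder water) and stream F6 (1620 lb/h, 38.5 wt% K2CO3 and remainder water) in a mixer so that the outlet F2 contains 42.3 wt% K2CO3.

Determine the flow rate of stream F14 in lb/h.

1418 lb/h

Let F14 be the unknown flow. Total out = 2840 + F14.
K2CO3 balance: 970.18 + 0.586·F14 = 0.423·(2840 + F14)
(0.586 − 0.423)·F14 = 0.423×2840 − 970.18 = 231.14
F14 = 231.14 / 0.163 = 1418 lb/h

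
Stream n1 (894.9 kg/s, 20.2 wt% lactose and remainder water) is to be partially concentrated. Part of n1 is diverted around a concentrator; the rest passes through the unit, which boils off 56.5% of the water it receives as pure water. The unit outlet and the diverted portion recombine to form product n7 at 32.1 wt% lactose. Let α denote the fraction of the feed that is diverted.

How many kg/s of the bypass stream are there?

159.1 kg/s

All 894.9×0.202 = 180.77 kg/s of lactose reaches n7, so n7 = 180.77/0.321 = 563.15 kg/s and vapour = 331.75 kg/s.
The evaporator receives (1−α)·894.9 of feed at 0.798 water and removes 0.565 of that water:
0.565×0.798×(1−α)×894.9 = 331.75
(1−α) = 331.75/403.48 = 0.8222;  α = 0.1778.
Bypass flow = 0.1778×894.9 = 159.09 kg/s.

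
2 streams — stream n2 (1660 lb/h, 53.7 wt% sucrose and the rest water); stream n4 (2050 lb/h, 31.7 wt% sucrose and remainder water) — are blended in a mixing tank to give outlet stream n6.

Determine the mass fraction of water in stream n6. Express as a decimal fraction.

Total flow out = 1660 + 2050 = 3710 lb/h.
water in = 1660×0.463 + 2050×0.683 = 2168.7 lb/h.
water mass fraction in n6 = 2168.7/3710 = 0.585.

0.585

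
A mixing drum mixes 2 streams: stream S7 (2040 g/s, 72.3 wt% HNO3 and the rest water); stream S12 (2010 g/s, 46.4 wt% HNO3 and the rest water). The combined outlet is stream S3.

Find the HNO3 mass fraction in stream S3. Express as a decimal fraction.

0.594

Total flow out = 2040 + 2010 = 4050 g/s.
HNO3 in = 2040×0.723 + 2010×0.464 = 2407.6 g/s.
HNO3 mass fraction in S3 = 2407.6/4050 = 0.594.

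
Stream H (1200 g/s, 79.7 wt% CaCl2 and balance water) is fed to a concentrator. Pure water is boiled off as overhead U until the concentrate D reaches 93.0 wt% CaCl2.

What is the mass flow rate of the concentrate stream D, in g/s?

1028 g/s

CaCl2 is conserved: 1200×0.797 = 956.4 g/s all reports to the concentrate.
Concentrate = 956.4/(target fraction) = 1028.4 g/s.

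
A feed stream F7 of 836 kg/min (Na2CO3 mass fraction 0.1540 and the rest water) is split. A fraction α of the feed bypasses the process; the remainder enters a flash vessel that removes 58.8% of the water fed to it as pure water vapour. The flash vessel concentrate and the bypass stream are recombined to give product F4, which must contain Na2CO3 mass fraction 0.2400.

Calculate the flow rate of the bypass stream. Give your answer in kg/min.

All 836×0.154 = 128.74 kg/min of Na2CO3 reaches F4, so F4 = 128.74/0.240 = 536.43 kg/min and vapour = 299.57 kg/min.
The evaporator receives (1−α)·836 of feed at 0.846 water and removes 0.588 of that water:
0.588×0.846×(1−α)×836 = 299.57
(1−α) = 299.57/415.87 = 0.7203;  α = 0.2797.
Bypass flow = 0.2797×836 = 233.79 kg/min.

233.8 kg/min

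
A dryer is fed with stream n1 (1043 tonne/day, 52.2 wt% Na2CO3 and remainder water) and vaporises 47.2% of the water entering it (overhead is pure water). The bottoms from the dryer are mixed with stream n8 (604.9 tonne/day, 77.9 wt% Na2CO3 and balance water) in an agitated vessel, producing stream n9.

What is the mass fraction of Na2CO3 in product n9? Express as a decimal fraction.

Vapour removed = 0.472×0.478×1043 = 235.32 tonne/day; concentrate = 807.68 tonne/day.
Na2CO3 reaching the mixer = 544.45 (from concentrate) + 604.9×0.779 = 1015.7 tonne/day.
Product flow = 807.68 + 604.9 = 1412.6 tonne/day; Na2CO3 fraction = 0.719.

0.719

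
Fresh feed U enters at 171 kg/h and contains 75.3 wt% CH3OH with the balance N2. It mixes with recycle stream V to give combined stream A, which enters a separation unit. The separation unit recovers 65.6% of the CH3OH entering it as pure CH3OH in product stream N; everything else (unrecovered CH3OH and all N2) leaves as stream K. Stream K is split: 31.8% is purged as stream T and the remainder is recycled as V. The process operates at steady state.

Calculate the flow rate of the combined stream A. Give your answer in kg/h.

301.1 kg/h

N2 enters only via U and leaves only via the purge: 171×0.247 = 0.318×(N2 in K), and the separation unit passes all N2, so N2 in A = N2 in K = 132.82 kg/h.
CH3OH in A: m_A = 171×0.753 + (1−0.318)·(1−0.656)·m_A, so m_A = 128.76/0.7654 = 168.23 kg/h.
A = 168.23 + 132.82 = 301.05 kg/h.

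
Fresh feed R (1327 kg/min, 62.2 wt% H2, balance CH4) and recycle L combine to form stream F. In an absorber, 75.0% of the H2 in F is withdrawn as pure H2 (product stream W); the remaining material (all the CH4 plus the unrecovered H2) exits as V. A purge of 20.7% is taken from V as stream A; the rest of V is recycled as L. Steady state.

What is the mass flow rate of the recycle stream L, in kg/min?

2126 kg/min

CH4 enters only via R and leaves only via the purge: 1327×0.378 = 0.207×(CH4 in V), and the absorber passes all CH4, so CH4 in F = CH4 in V = 2423.2 kg/min.
H2 in F: m_A = 1327×0.622 + (1−0.207)·(1−0.750)·m_A, so m_A = 825.39/0.8017 = 1029.5 kg/min.
V = (1−0.750)×1029.5 + 2423.2 = 2680.6 kg/min.
Recycle L = (1−0.207)×2680.6 = 2125.7 kg/min.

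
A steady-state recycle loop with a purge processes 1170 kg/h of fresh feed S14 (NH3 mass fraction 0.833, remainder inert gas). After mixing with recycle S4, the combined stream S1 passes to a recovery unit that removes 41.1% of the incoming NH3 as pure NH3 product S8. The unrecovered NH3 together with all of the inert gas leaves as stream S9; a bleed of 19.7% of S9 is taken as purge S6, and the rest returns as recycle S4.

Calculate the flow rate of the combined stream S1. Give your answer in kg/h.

2841 kg/h

inert gas enters only via S14 and leaves only via the purge: 1170×0.167 = 0.197×(inert gas in S9), and the recovery unit passes all inert gas, so inert gas in S1 = inert gas in S9 = 991.83 kg/h.
NH3 in S1: m_A = 1170×0.833 + (1−0.197)·(1−0.411)·m_A, so m_A = 974.61/0.5270 = 1849.2 kg/h.
S1 = 1849.2 + 991.83 = 2841.1 kg/h.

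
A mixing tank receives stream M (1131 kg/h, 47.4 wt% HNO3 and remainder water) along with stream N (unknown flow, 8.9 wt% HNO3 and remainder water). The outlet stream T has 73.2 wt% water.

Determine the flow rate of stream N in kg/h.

Let N be the unknown flow. Total out = 1131 + N.
water balance: 594.91 + 0.911·N = 0.732·(1131 + N)
(0.911 − 0.732)·N = 0.732×1131 − 594.91 = 232.99
N = 232.99 / 0.179 = 1301.6 kg/h

1302 kg/h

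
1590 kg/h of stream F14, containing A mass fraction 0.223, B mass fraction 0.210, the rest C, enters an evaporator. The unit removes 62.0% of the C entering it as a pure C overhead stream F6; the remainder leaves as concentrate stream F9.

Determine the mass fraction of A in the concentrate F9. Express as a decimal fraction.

A is not removed: 1590×0.223 = 354.57 kg/h of A enters F9.
C entering = 1590×0.567 = 901.53 kg/h; overhead removed = 0.620×901.53 = 558.95 kg/h.
Concentrate = 1590 − 558.95 = 1031.1 kg/h.
Mass fraction = 354.57/1031.1 = 0.344.

0.344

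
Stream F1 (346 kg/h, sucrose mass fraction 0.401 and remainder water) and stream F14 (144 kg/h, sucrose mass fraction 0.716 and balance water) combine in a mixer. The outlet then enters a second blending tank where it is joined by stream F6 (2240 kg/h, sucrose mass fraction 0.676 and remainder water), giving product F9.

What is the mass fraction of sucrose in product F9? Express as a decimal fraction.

Overall, product flow = 2730 kg/h.
sucrose in = 346×0.401 + 144×0.716 + 2240×0.676 = 1756.1 kg/h.
sucrose fraction in F9 = 0.643.

0.643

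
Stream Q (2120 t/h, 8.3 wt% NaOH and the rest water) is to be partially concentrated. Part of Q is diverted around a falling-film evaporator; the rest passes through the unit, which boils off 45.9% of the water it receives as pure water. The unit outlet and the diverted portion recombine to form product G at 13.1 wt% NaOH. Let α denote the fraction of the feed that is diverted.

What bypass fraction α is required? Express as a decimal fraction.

0.129

All 2120×0.083 = 175.96 t/h of NaOH reaches G, so G = 175.96/0.131 = 1343.2 t/h and vapour = 776.79 t/h.
The evaporator receives (1−α)·2120 of feed at 0.917 water and removes 0.459 of that water:
0.459×0.917×(1−α)×2120 = 776.79
(1−α) = 776.79/892.31 = 0.8705;  α = 0.1295.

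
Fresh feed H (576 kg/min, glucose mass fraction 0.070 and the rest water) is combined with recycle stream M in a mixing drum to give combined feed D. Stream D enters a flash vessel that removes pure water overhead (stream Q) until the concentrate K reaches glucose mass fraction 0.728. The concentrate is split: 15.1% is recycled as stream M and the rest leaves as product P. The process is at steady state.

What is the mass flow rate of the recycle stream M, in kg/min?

Overall glucose balance (none leaves overhead): glucose in fresh feed = glucose in product, i.e. 576×0.070 = (1−0.151)·K·0.728.
K = 40.32/(0.728×0.849) = 65.235 kg/min.
Recycle M = 0.151×65.235 = 9.8505 kg/min.

9.851 kg/min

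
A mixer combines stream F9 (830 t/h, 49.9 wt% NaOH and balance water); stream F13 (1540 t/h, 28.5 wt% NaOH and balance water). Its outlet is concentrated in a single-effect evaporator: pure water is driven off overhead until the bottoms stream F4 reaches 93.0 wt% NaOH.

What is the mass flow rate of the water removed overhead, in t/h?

1453 t/h

NaOH entering = 830×0.499 + 1540×0.285 = 853.07 t/h.
All NaOH reports to F4, so F4 = 853.07/0.930 = 917.28 t/h.
Total feed = 2370 t/h; overhead = 2370 − 917.28 = 1452.7 t/h.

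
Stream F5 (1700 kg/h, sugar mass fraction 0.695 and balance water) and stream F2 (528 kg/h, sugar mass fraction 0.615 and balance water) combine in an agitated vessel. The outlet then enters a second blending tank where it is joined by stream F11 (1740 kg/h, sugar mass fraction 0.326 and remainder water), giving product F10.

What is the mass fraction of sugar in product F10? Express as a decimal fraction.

0.523

Overall, product flow = 3968 kg/h.
sugar in = 1700×0.695 + 528×0.615 + 1740×0.326 = 2073.5 kg/h.
sugar fraction in F10 = 0.523.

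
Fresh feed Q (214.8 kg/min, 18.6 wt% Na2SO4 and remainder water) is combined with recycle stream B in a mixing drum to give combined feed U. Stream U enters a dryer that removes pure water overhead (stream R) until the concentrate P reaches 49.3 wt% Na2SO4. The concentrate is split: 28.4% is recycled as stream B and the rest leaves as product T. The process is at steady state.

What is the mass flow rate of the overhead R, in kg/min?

133.8 kg/min

Overall Na2SO4 balance (none leaves overhead): Na2SO4 in fresh feed = Na2SO4 in product, i.e. 214.8×0.186 = (1−0.284)·P·0.493.
P = 39.953/(0.493×0.716) = 113.18 kg/min.
Recycle B = 0.284×113.18 = 32.144 kg/min.
Combined feed U = 214.8 + 32.144 = 246.94 kg/min.
Overhead R = U − P = 246.94 − 113.18 = 133.76 kg/min.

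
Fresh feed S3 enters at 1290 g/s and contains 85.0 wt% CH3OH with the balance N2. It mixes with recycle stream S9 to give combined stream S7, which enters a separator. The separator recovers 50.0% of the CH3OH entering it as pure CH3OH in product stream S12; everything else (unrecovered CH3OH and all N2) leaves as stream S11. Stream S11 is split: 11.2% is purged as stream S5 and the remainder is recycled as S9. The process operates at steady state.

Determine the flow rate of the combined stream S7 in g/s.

3700 g/s

N2 enters only via S3 and leaves only via the purge: 1290×0.150 = 0.112×(N2 in S11), and the separator passes all N2, so N2 in S7 = N2 in S11 = 1727.7 g/s.
CH3OH in S7: m_A = 1290×0.850 + (1−0.112)·(1−0.500)·m_A, so m_A = 1096.5/0.5560 = 1972.1 g/s.
S7 = 1972.1 + 1727.7 = 3699.8 g/s.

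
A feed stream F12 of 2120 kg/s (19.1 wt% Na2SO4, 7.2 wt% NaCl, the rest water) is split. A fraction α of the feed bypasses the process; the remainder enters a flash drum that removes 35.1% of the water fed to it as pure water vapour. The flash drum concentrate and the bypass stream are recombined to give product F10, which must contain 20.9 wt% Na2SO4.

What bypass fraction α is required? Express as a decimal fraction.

0.667

All 2120×0.191 = 404.92 kg/s of Na2SO4 reaches F10, so F10 = 404.92/0.209 = 1937.4 kg/s and vapour = 182.58 kg/s.
The evaporator receives (1−α)·2120 of feed at 0.737 water and removes 0.351 of that water:
0.351×0.737×(1−α)×2120 = 182.58
(1−α) = 182.58/548.42 = 0.3329;  α = 0.6671.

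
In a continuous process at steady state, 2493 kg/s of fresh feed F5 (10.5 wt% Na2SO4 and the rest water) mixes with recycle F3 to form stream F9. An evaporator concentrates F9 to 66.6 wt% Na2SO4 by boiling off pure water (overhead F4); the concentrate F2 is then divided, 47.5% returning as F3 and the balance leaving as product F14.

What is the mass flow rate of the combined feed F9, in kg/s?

Overall Na2SO4 balance (none leaves overhead): Na2SO4 in fresh feed = Na2SO4 in product, i.e. 2493×0.105 = (1−0.475)·F2·0.666.
F2 = 261.76/(0.666×0.525) = 748.65 kg/s.
Recycle F3 = 0.475×748.65 = 355.61 kg/s.
Combined feed F9 = 2493 + 355.61 = 2848.6 kg/s.

2849 kg/s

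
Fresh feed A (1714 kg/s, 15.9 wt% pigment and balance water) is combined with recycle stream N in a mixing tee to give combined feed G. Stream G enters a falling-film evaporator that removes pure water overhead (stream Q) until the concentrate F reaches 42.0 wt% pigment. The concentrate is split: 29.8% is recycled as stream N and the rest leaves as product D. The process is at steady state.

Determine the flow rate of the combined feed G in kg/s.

Overall pigment balance (none leaves overhead): pigment in fresh feed = pigment in product, i.e. 1714×0.159 = (1−0.298)·F·0.420.
F = 272.53/(0.420×0.702) = 924.32 kg/s.
Recycle N = 0.298×924.32 = 275.45 kg/s.
Combined feed G = 1714 + 275.45 = 1989.4 kg/s.

1989 kg/s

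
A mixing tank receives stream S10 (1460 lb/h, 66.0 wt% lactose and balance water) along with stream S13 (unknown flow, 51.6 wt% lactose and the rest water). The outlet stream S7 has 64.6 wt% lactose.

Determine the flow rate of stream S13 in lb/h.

Let S13 be the unknown flow. Total out = 1460 + S13.
lactose balance: 963.6 + 0.516·S13 = 0.646·(1460 + S13)
(0.516 − 0.646)·S13 = 0.646×1460 − 963.6 = -20.44
S13 = -20.44 / -0.130 = 157.23 lb/h

157.2 lb/h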